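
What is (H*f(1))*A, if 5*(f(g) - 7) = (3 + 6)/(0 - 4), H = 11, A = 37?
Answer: 53317/20 ≈ 2665.9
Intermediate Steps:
f(g) = 131/20 (f(g) = 7 + ((3 + 6)/(0 - 4))/5 = 7 + (9/(-4))/5 = 7 + (9*(-¼))/5 = 7 + (⅕)*(-9/4) = 7 - 9/20 = 131/20)
(H*f(1))*A = (11*(131/20))*37 = (1441/20)*37 = 53317/20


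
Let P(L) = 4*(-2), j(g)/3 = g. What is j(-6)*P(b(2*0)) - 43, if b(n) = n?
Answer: 101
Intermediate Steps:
j(g) = 3*g
P(L) = -8
j(-6)*P(b(2*0)) - 43 = (3*(-6))*(-8) - 43 = -18*(-8) - 43 = 144 - 43 = 101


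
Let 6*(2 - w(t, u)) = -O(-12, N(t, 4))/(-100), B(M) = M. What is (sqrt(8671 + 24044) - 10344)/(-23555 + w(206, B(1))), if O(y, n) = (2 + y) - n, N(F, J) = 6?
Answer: 775800/1766473 - 225*sqrt(3635)/1766473 ≈ 0.43150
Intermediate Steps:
O(y, n) = 2 + y - n
w(t, u) = 152/75 (w(t, u) = 2 - (-(2 - 12 - 1*6))/(6*(-100)) = 2 - (-(2 - 12 - 6))*(-1)/(6*100) = 2 - (-1*(-16))*(-1)/(6*100) = 2 - 8*(-1)/(3*100) = 2 - 1/6*(-4/25) = 2 + 2/75 = 152/75)
(sqrt(8671 + 24044) - 10344)/(-23555 + w(206, B(1))) = (sqrt(8671 + 24044) - 10344)/(-23555 + 152/75) = (sqrt(32715) - 10344)/(-1766473/75) = (3*sqrt(3635) - 10344)*(-75/1766473) = (-10344 + 3*sqrt(3635))*(-75/1766473) = 775800/1766473 - 225*sqrt(3635)/1766473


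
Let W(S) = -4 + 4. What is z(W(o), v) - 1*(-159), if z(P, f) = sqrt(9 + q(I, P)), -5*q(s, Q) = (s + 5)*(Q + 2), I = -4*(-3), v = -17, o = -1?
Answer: 159 + sqrt(55)/5 ≈ 160.48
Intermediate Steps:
W(S) = 0
I = 12
q(s, Q) = -(2 + Q)*(5 + s)/5 (q(s, Q) = -(s + 5)*(Q + 2)/5 = -(5 + s)*(2 + Q)/5 = -(2 + Q)*(5 + s)/5)
z(P, f) = sqrt(11/5 - 17*P/5) (z(P, f) = sqrt(9 + (-2 - P - 2/5*12 - 1/5*P*12)) = sqrt(9 + (-2 - P - 24/5 - 12*P/5)) = sqrt(9 + (-34/5 - 17*P/5)) = sqrt(11/5 - 17*P/5))
z(W(o), v) - 1*(-159) = sqrt(55 - 85*0)/5 - 1*(-159) = sqrt(55 + 0)/5 + 159 = sqrt(55)/5 + 159 = 159 + sqrt(55)/5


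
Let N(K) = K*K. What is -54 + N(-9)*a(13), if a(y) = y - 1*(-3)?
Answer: 1242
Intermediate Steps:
N(K) = K²
a(y) = 3 + y (a(y) = y + 3 = 3 + y)
-54 + N(-9)*a(13) = -54 + (-9)²*(3 + 13) = -54 + 81*16 = -54 + 1296 = 1242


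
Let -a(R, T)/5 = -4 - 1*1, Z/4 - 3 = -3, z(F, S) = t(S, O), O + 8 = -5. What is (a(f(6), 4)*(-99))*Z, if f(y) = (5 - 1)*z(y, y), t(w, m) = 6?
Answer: 0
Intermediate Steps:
O = -13 (O = -8 - 5 = -13)
z(F, S) = 6
Z = 0 (Z = 12 + 4*(-3) = 12 - 12 = 0)
f(y) = 24 (f(y) = (5 - 1)*6 = 4*6 = 24)
a(R, T) = 25 (a(R, T) = -5*(-4 - 1*1) = -5*(-4 - 1) = -5*(-5) = 25)
(a(f(6), 4)*(-99))*Z = (25*(-99))*0 = -2475*0 = 0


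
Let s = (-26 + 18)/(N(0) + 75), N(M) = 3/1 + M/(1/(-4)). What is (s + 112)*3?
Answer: 4364/13 ≈ 335.69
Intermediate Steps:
N(M) = 3 - 4*M (N(M) = 3*1 + M/(-¼) = 3 + M*(-4) = 3 - 4*M)
s = -4/39 (s = (-26 + 18)/((3 - 4*0) + 75) = -8/((3 + 0) + 75) = -8/(3 + 75) = -8/78 = -8*1/78 = -4/39 ≈ -0.10256)
(s + 112)*3 = (-4/39 + 112)*3 = (4364/39)*3 = 4364/13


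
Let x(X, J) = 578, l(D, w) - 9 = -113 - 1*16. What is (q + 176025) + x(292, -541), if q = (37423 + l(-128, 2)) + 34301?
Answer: 248207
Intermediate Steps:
l(D, w) = -120 (l(D, w) = 9 + (-113 - 1*16) = 9 + (-113 - 16) = 9 - 129 = -120)
q = 71604 (q = (37423 - 120) + 34301 = 37303 + 34301 = 71604)
(q + 176025) + x(292, -541) = (71604 + 176025) + 578 = 247629 + 578 = 248207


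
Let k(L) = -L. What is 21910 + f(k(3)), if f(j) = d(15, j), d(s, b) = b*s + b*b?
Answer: 21874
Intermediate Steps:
d(s, b) = b² + b*s (d(s, b) = b*s + b² = b² + b*s)
f(j) = j*(15 + j) (f(j) = j*(j + 15) = j*(15 + j))
21910 + f(k(3)) = 21910 + (-1*3)*(15 - 1*3) = 21910 - 3*(15 - 3) = 21910 - 3*12 = 21910 - 36 = 21874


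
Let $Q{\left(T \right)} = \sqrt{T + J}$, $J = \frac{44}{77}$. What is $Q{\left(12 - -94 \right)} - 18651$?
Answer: $-18651 + \frac{\sqrt{5222}}{7} \approx -18641.0$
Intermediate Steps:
$J = \frac{4}{7}$ ($J = 44 \cdot \frac{1}{77} = \frac{4}{7} \approx 0.57143$)
$Q{\left(T \right)} = \sqrt{\frac{4}{7} + T}$ ($Q{\left(T \right)} = \sqrt{T + \frac{4}{7}} = \sqrt{\frac{4}{7} + T}$)
$Q{\left(12 - -94 \right)} - 18651 = \frac{\sqrt{28 + 49 \left(12 - -94\right)}}{7} - 18651 = \frac{\sqrt{28 + 49 \left(12 + 94\right)}}{7} - 18651 = \frac{\sqrt{28 + 49 \cdot 106}}{7} - 18651 = \frac{\sqrt{28 + 5194}}{7} - 18651 = \frac{\sqrt{5222}}{7} - 18651 = -18651 + \frac{\sqrt{5222}}{7}$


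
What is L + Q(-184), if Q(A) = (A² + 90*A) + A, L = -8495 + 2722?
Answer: 11339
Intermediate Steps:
L = -5773
Q(A) = A² + 91*A
L + Q(-184) = -5773 - 184*(91 - 184) = -5773 - 184*(-93) = -5773 + 17112 = 11339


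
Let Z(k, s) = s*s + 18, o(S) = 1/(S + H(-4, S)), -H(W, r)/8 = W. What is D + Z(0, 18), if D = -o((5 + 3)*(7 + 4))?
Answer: 41039/120 ≈ 341.99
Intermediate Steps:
H(W, r) = -8*W
o(S) = 1/(32 + S) (o(S) = 1/(S - 8*(-4)) = 1/(S + 32) = 1/(32 + S))
Z(k, s) = 18 + s² (Z(k, s) = s² + 18 = 18 + s²)
D = -1/120 (D = -1/(32 + (5 + 3)*(7 + 4)) = -1/(32 + 8*11) = -1/(32 + 88) = -1/120 ≈ -0.0083333)
D + Z(0, 18) = -1/120 + (18 + 18²) = -1/120 + (18 + 324) = -1/120 + 342 = 41039/120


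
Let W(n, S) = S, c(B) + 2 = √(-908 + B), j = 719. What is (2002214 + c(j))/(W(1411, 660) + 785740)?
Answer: 500553/196600 + 3*I*√21/786400 ≈ 2.546 + 1.7482e-5*I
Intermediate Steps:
c(B) = -2 + √(-908 + B)
(2002214 + c(j))/(W(1411, 660) + 785740) = (2002214 + (-2 + √(-908 + 719)))/(660 + 785740) = (2002214 + (-2 + √(-189)))/786400 = (2002214 + (-2 + 3*I*√21))*(1/786400) = (2002212 + 3*I*√21)*(1/786400) = 500553/196600 + 3*I*√21/786400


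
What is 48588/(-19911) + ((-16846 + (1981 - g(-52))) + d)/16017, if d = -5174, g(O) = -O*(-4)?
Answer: -391029679/106304829 ≈ -3.6784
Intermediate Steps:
g(O) = 4*O
48588/(-19911) + ((-16846 + (1981 - g(-52))) + d)/16017 = 48588/(-19911) + ((-16846 + (1981 - 4*(-52))) - 5174)/16017 = 48588*(-1/19911) + ((-16846 + (1981 - 1*(-208))) - 5174)*(1/16017) = -16196/6637 + ((-16846 + (1981 + 208)) - 5174)*(1/16017) = -16196/6637 + ((-16846 + 2189) - 5174)*(1/16017) = -16196/6637 + (-14657 - 5174)*(1/16017) = -16196/6637 - 19831*1/16017 = -16196/6637 - 19831/16017 = -391029679/106304829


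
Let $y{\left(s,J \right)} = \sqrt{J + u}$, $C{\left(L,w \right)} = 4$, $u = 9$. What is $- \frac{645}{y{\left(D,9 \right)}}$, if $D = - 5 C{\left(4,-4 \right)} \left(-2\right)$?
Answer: $- \frac{215 \sqrt{2}}{2} \approx -152.03$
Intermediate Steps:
$D = 40$ ($D = \left(-5\right) 4 \left(-2\right) = \left(-20\right) \left(-2\right) = 40$)
$y{\left(s,J \right)} = \sqrt{9 + J}$ ($y{\left(s,J \right)} = \sqrt{J + 9} = \sqrt{9 + J}$)
$- \frac{645}{y{\left(D,9 \right)}} = - \frac{645}{\sqrt{9 + 9}} = - \frac{645}{\sqrt{18}} = - \frac{645}{3 \sqrt{2}} = - 645 \frac{\sqrt{2}}{6} = - \frac{215 \sqrt{2}}{2}$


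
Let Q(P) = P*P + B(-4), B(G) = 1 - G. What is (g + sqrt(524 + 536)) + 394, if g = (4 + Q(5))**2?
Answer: 1550 + 2*sqrt(265) ≈ 1582.6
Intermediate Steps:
Q(P) = 5 + P**2 (Q(P) = P*P + (1 - 1*(-4)) = P**2 + (1 + 4) = P**2 + 5 = 5 + P**2)
g = 1156 (g = (4 + (5 + 5**2))**2 = (4 + (5 + 25))**2 = (4 + 30)**2 = 34**2 = 1156)
(g + sqrt(524 + 536)) + 394 = (1156 + sqrt(524 + 536)) + 394 = (1156 + sqrt(1060)) + 394 = (1156 + 2*sqrt(265)) + 394 = 1550 + 2*sqrt(265)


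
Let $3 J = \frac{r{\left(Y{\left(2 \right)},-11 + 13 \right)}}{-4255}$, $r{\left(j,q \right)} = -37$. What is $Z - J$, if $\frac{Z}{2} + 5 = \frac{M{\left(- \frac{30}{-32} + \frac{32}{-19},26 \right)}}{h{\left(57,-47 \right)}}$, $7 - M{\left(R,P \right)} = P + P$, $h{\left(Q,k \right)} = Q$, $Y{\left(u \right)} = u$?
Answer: $- \frac{75919}{6555} \approx -11.582$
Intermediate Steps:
$M{\left(R,P \right)} = 7 - 2 P$ ($M{\left(R,P \right)} = 7 - \left(P + P\right) = 7 - 2 P$)
$Z = - \frac{220}{19}$ ($Z = -10 + 2 \frac{7 - 52}{57} = -10 + 2 \left(7 - 52\right) \frac{1}{57} = -10 + 2 \left(\left(-45\right) \frac{1}{57}\right) = -10 + 2 \left(- \frac{15}{19}\right) = -10 - \frac{30}{19} = - \frac{220}{19} \approx -11.579$)
$J = \frac{1}{345}$ ($J = \frac{\left(-37\right) \frac{1}{-4255}}{3} = \frac{\left(-37\right) \left(- \frac{1}{4255}\right)}{3} = \frac{1}{3} \cdot \frac{1}{115} = \frac{1}{345} \approx 0.0028986$)
$Z - J = - \frac{220}{19} - \frac{1}{345} = - \frac{75919}{6555}$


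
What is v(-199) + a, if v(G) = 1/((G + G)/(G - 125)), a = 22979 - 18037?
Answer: 983620/199 ≈ 4942.8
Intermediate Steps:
a = 4942
v(G) = (-125 + G)/(2*G) (v(G) = 1/((2*G)/(-125 + G)) = 1/(2*G/(-125 + G)) = (-125 + G)/(2*G))
v(-199) + a = (1/2)*(-125 - 199)/(-199) + 4942 = (1/2)*(-1/199)*(-324) + 4942 = 162/199 + 4942 = 983620/199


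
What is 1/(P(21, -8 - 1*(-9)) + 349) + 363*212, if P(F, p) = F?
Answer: 28473721/370 ≈ 76956.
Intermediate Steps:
1/(P(21, -8 - 1*(-9)) + 349) + 363*212 = 1/(21 + 349) + 363*212 = 1/370 + 76956 = 28473721/370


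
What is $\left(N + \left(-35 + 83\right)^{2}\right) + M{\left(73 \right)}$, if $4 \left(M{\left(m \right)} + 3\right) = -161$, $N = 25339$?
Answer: $\frac{110399}{4} \approx 27600.0$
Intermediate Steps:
$M{\left(m \right)} = - \frac{173}{4}$ ($M{\left(m \right)} = -3 + \frac{1}{4} \left(-161\right) = -3 - \frac{161}{4} = - \frac{173}{4}$)
$\left(N + \left(-35 + 83\right)^{2}\right) + M{\left(73 \right)} = \left(25339 + \left(-35 + 83\right)^{2}\right) - \frac{173}{4} = \left(25339 + 48^{2}\right) - \frac{173}{4} = \left(25339 + 2304\right) - \frac{173}{4} = 27643 - \frac{173}{4} = \frac{110399}{4}$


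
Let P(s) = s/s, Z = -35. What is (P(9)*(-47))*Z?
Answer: 1645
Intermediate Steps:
P(s) = 1
(P(9)*(-47))*Z = (1*(-47))*(-35) = -47*(-35) = 1645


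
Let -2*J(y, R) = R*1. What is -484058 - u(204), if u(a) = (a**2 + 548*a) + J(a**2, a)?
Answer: -637364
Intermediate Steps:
J(y, R) = -R/2
u(a) = a**2 + 1095*a/2 (u(a) = (a**2 + 548*a) - a/2 = a**2 + 1095*a/2)
-484058 - u(204) = -484058 - 204*(1095 + 2*204)/2 = -484058 - 204*(1095 + 408)/2 = -484058 - 204*1503/2 = -484058 - 1*153306 = -484058 - 153306 = -637364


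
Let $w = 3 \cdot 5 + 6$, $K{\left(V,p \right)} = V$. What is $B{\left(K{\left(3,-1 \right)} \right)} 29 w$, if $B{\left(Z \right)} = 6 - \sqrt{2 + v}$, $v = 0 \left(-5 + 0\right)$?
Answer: $3654 - 609 \sqrt{2} \approx 2792.7$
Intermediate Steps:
$v = 0$ ($v = 0 \left(-5\right) = 0$)
$B{\left(Z \right)} = 6 - \sqrt{2}$ ($B{\left(Z \right)} = 6 - \sqrt{2 + 0} = 6 - \sqrt{2}$)
$w = 21$ ($w = 15 + 6 = 21$)
$B{\left(K{\left(3,-1 \right)} \right)} 29 w = \left(6 - \sqrt{2}\right) 29 \cdot 21 = \left(174 - 29 \sqrt{2}\right) 21 = 3654 - 609 \sqrt{2}$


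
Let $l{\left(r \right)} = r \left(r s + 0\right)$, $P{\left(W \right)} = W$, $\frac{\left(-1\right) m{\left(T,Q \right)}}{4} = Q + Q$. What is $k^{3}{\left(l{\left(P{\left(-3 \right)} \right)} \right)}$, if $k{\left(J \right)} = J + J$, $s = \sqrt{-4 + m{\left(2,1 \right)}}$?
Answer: $- 139968 i \sqrt{3} \approx - 2.4243 \cdot 10^{5} i$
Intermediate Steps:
$m{\left(T,Q \right)} = - 8 Q$ ($m{\left(T,Q \right)} = - 4 \left(Q + Q\right) = - 4 \cdot 2 Q = - 8 Q$)
$s = 2 i \sqrt{3}$ ($s = \sqrt{-4 - 8} = \sqrt{-12} = 2 i \sqrt{3} \approx 3.4641 i$)
$l{\left(r \right)} = 2 i \sqrt{3} r^{2}$ ($l{\left(r \right)} = r \left(r 2 i \sqrt{3} + 0\right) = r \left(2 i r \sqrt{3} + 0\right) = r 2 i r \sqrt{3} = 2 i \sqrt{3} r^{2}$)
$k{\left(J \right)} = 2 J$
$k^{3}{\left(l{\left(P{\left(-3 \right)} \right)} \right)} = \left(2 \cdot 2 i \sqrt{3} \left(-3\right)^{2}\right)^{3} = \left(2 \cdot 2 i \sqrt{3} \cdot 9\right)^{3} = \left(2 \cdot 18 i \sqrt{3}\right)^{3} = \left(36 i \sqrt{3}\right)^{3} = - 139968 i \sqrt{3}$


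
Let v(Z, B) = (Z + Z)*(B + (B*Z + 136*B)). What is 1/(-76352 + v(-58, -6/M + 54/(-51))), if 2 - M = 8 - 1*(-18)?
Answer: -17/1171979 ≈ -1.4505e-5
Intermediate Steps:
M = -24 (M = 2 - (8 - 1*(-18)) = 2 - (8 + 18) = 2 - 1*26 = 2 - 26 = -24)
v(Z, B) = 2*Z*(137*B + B*Z) (v(Z, B) = (2*Z)*(B + (136*B + B*Z)) = (2*Z)*(137*B + B*Z) = 2*Z*(137*B + B*Z))
1/(-76352 + v(-58, -6/M + 54/(-51))) = 1/(-76352 + 2*(-6/(-24) + 54/(-51))*(-58)*(137 - 58)) = 1/(-76352 + 2*(-6*(-1/24) + 54*(-1/51))*(-58)*79) = 1/(-76352 + 2*(1/4 - 18/17)*(-58)*79) = 1/(-76352 + 2*(-55/68)*(-58)*79) = 1/(-76352 + 126005/17) = 1/(-1171979/17) = -17/1171979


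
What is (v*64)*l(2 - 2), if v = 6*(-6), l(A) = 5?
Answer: -11520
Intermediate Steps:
v = -36
(v*64)*l(2 - 2) = -36*64*5 = -2304*5 = -11520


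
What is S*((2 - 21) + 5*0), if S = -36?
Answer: 684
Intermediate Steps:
S*((2 - 21) + 5*0) = -36*((2 - 21) + 5*0) = -36*(-19 + 0) = -36*(-19) = 684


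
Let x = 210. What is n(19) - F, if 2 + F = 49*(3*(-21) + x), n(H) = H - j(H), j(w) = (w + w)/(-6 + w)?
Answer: -93404/13 ≈ -7184.9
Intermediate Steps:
j(w) = 2*w/(-6 + w) (j(w) = (2*w)/(-6 + w) = 2*w/(-6 + w))
n(H) = H - 2*H/(-6 + H)
F = 7201 (F = -2 + 49*(3*(-21) + 210) = -2 + 49*(-63 + 210) = -2 + 49*147 = -2 + 7203 = 7201)
n(19) - F = 19*(-8 + 19)/(-6 + 19) - 1*7201 = 19*11/13 - 7201 = 19*(1/13)*11 - 7201 = 209/13 - 7201 = -93404/13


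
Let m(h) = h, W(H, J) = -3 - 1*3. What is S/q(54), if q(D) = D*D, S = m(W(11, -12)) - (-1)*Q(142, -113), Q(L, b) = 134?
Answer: 32/729 ≈ 0.043896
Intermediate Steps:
W(H, J) = -6 (W(H, J) = -3 - 3 = -6)
S = 128 (S = -6 - (-1)*134 = -6 - 1*(-134) = -6 + 134 = 128)
q(D) = D**2
S/q(54) = 128/(54**2) = 128/2916 = 128*(1/2916) = 32/729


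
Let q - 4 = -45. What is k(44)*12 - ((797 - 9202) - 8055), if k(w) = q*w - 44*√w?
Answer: -5188 - 1056*√11 ≈ -8690.4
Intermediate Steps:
q = -41 (q = 4 - 45 = -41)
k(w) = -44*√w - 41*w (k(w) = -41*w - 44*√w = -44*√w - 41*w)
k(44)*12 - ((797 - 9202) - 8055) = (-88*√11 - 41*44)*12 - ((797 - 9202) - 8055) = (-88*√11 - 1804)*12 - (-8405 - 8055) = (-88*√11 - 1804)*12 - 1*(-16460) = (-1804 - 88*√11)*12 + 16460 = (-21648 - 1056*√11) + 16460 = -5188 - 1056*√11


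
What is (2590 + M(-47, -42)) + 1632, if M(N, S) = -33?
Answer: 4189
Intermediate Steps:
(2590 + M(-47, -42)) + 1632 = (2590 - 33) + 1632 = 2557 + 1632 = 4189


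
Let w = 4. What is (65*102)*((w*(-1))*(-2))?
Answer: 53040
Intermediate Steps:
(65*102)*((w*(-1))*(-2)) = (65*102)*((4*(-1))*(-2)) = 6630*(-4*(-2)) = 6630*8 = 53040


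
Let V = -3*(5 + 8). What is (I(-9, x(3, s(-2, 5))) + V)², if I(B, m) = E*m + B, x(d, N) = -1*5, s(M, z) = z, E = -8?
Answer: 64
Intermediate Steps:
x(d, N) = -5
I(B, m) = B - 8*m (I(B, m) = -8*m + B = B - 8*m)
V = -39 (V = -3*13 = -39)
(I(-9, x(3, s(-2, 5))) + V)² = ((-9 - 8*(-5)) - 39)² = ((-9 + 40) - 39)² = (31 - 39)² = (-8)² = 64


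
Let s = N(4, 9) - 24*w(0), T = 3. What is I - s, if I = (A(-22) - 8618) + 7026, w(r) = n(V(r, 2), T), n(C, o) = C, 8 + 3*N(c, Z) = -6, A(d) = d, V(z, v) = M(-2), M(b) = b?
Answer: -4972/3 ≈ -1657.3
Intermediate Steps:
V(z, v) = -2
N(c, Z) = -14/3 (N(c, Z) = -8/3 + (1/3)*(-6) = -8/3 - 2 = -14/3)
w(r) = -2
I = -1614 (I = (-22 - 8618) + 7026 = -8640 + 7026 = -1614)
s = 130/3 (s = -14/3 - 24*(-2) = -14/3 + 48 = 130/3 ≈ 43.333)
I - s = -1614 - 1*130/3 = -1614 - 130/3 = -4972/3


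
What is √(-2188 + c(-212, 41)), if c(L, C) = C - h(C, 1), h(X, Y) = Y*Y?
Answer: 2*I*√537 ≈ 46.346*I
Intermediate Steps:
h(X, Y) = Y²
c(L, C) = -1 + C (c(L, C) = C - 1*1² = C - 1*1 = C - 1 = -1 + C)
√(-2188 + c(-212, 41)) = √(-2188 + (-1 + 41)) = √(-2188 + 40) = √(-2148) = 2*I*√537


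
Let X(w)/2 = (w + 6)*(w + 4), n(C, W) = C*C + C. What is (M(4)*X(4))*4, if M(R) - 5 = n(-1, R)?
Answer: 3200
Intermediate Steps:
n(C, W) = C + C² (n(C, W) = C² + C = C + C²)
M(R) = 5 (M(R) = 5 - (1 - 1) = 5 - 1*0 = 5 + 0 = 5)
X(w) = 2*(4 + w)*(6 + w) (X(w) = 2*((w + 6)*(w + 4)) = 2*((6 + w)*(4 + w)) = 2*((4 + w)*(6 + w)) = 2*(4 + w)*(6 + w))
(M(4)*X(4))*4 = (5*(48 + 2*4² + 20*4))*4 = (5*(48 + 2*16 + 80))*4 = (5*(48 + 32 + 80))*4 = (5*160)*4 = 800*4 = 3200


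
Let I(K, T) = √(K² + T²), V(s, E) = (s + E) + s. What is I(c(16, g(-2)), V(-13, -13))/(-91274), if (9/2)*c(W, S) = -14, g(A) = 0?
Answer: -√123985/821466 ≈ -0.00042864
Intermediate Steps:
V(s, E) = E + 2*s (V(s, E) = (E + s) + s = E + 2*s)
c(W, S) = -28/9 (c(W, S) = (2/9)*(-14) = -28/9)
I(c(16, g(-2)), V(-13, -13))/(-91274) = √((-28/9)² + (-13 + 2*(-13))²)/(-91274) = √(784/81 + (-13 - 26)²)*(-1/91274) = √(784/81 + (-39)²)*(-1/91274) = √(784/81 + 1521)*(-1/91274) = √(123985/81)*(-1/91274) = (√123985/9)*(-1/91274) = -√123985/821466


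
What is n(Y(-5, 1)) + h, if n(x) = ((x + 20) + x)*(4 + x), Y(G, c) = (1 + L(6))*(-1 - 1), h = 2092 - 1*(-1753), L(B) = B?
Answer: 3925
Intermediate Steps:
h = 3845 (h = 2092 + 1753 = 3845)
Y(G, c) = -14 (Y(G, c) = (1 + 6)*(-1 - 1) = 7*(-2) = -14)
n(x) = (4 + x)*(20 + 2*x) (n(x) = ((20 + x) + x)*(4 + x) = (20 + 2*x)*(4 + x) = (4 + x)*(20 + 2*x))
n(Y(-5, 1)) + h = (80 + 2*(-14)**2 + 28*(-14)) + 3845 = (80 + 2*196 - 392) + 3845 = (80 + 392 - 392) + 3845 = 80 + 3845 = 3925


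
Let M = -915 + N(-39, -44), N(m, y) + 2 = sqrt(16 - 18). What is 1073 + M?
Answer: 156 + I*sqrt(2) ≈ 156.0 + 1.4142*I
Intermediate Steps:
N(m, y) = -2 + I*sqrt(2) (N(m, y) = -2 + sqrt(16 - 18) = -2 + sqrt(-2) = -2 + I*sqrt(2))
M = -917 + I*sqrt(2) (M = -915 + (-2 + I*sqrt(2)) = -917 + I*sqrt(2) ≈ -917.0 + 1.4142*I)
1073 + M = 1073 + (-917 + I*sqrt(2)) = 156 + I*sqrt(2)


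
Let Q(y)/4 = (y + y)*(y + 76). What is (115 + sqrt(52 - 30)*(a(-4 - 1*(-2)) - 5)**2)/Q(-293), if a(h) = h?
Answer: 115/508648 + 7*sqrt(22)/72664 ≈ 0.00067793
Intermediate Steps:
Q(y) = 8*y*(76 + y) (Q(y) = 4*((y + y)*(y + 76)) = 4*((2*y)*(76 + y)) = 4*(2*y*(76 + y)) = 8*y*(76 + y))
(115 + sqrt(52 - 30)*(a(-4 - 1*(-2)) - 5)**2)/Q(-293) = (115 + sqrt(52 - 30)*((-4 - 1*(-2)) - 5)**2)/((8*(-293)*(76 - 293))) = (115 + sqrt(22)*((-4 + 2) - 5)**2)/((8*(-293)*(-217))) = (115 + sqrt(22)*(-2 - 5)**2)/508648 = (115 + sqrt(22)*(-7)**2)*(1/508648) = (115 + sqrt(22)*49)*(1/508648) = (115 + 49*sqrt(22))*(1/508648) = 115/508648 + 7*sqrt(22)/72664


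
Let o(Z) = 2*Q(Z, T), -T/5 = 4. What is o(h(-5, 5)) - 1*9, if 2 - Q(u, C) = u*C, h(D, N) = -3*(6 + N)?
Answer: -1325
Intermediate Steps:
T = -20 (T = -5*4 = -20)
h(D, N) = -18 - 3*N
Q(u, C) = 2 - C*u (Q(u, C) = 2 - u*C = 2 - C*u)
o(Z) = 4 + 40*Z (o(Z) = 2*(2 - 1*(-20)*Z) = 2*(2 + 20*Z) = 4 + 40*Z)
o(h(-5, 5)) - 1*9 = (4 + 40*(-18 - 3*5)) - 1*9 = (4 + 40*(-18 - 15)) - 9 = (4 + 40*(-33)) - 9 = (4 - 1320) - 9 = -1316 - 9 = -1325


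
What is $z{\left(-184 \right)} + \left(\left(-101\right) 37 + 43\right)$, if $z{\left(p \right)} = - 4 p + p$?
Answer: $-3142$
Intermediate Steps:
$z{\left(p \right)} = - 3 p$
$z{\left(-184 \right)} + \left(\left(-101\right) 37 + 43\right) = \left(-3\right) \left(-184\right) + \left(\left(-101\right) 37 + 43\right) = 552 + \left(-3737 + 43\right) = 552 - 3694 = -3142$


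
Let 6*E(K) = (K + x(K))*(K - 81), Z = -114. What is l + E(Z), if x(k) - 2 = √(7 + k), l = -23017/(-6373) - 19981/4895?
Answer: 113538168702/31195835 - 65*I*√107/2 ≈ 3639.5 - 336.18*I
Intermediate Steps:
l = -14670698/31195835 (l = -23017*(-1/6373) - 19981*1/4895 = 23017/6373 - 19981/4895 = -14670698/31195835 ≈ -0.47028)
x(k) = 2 + √(7 + k)
E(K) = (-81 + K)*(2 + K + √(7 + K))/6 (E(K) = ((K + (2 + √(7 + K)))*(K - 81))/6 = ((2 + K + √(7 + K))*(-81 + K))/6 = ((-81 + K)*(2 + K + √(7 + K)))/6 = (-81 + K)*(2 + K + √(7 + K))/6)
l + E(Z) = -14670698/31195835 + (-27 - 79/6*(-114) - 27*√(7 - 114)/2 + (⅙)*(-114)² + (⅙)*(-114)*√(7 - 114)) = -14670698/31195835 + (-27 + 1501 - 27*I*√107/2 + (⅙)*12996 + (⅙)*(-114)*√(-107)) = -14670698/31195835 + (-27 + 1501 - 27*I*√107/2 + 2166 + (⅙)*(-114)*(I*√107)) = -14670698/31195835 + (-27 + 1501 - 27*I*√107/2 + 2166 - 19*I*√107) = -14670698/31195835 + (3640 - 65*I*√107/2) = 113538168702/31195835 - 65*I*√107/2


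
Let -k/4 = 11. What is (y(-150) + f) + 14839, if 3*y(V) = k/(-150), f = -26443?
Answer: -2610878/225 ≈ -11604.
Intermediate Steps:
k = -44 (k = -4*11 = -44)
y(V) = 22/225 (y(V) = (-44/(-150))/3 = (-44*(-1/150))/3 = (⅓)*(22/75) = 22/225)
(y(-150) + f) + 14839 = (22/225 - 26443) + 14839 = -5949653/225 + 14839 = -2610878/225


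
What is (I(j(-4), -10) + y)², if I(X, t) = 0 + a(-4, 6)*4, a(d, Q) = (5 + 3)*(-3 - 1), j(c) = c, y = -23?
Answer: 22801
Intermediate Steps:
a(d, Q) = -32 (a(d, Q) = 8*(-4) = -32)
I(X, t) = -128 (I(X, t) = 0 - 32*4 = 0 - 128 = -128)
(I(j(-4), -10) + y)² = (-128 - 23)² = (-151)² = 22801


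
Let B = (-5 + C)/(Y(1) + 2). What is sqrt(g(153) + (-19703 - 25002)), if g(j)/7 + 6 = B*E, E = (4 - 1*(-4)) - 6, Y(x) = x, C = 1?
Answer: I*sqrt(402891)/3 ≈ 211.58*I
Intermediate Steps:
E = 2 (E = (4 + 4) - 6 = 8 - 6 = 2)
B = -4/3 (B = (-5 + 1)/(1 + 2) = -4/3 ≈ -1.3333)
g(j) = -182/3 (g(j) = -42 + 7*(-4/3*2) = -42 + 7*(-8/3) = -42 - 56/3 = -182/3)
sqrt(g(153) + (-19703 - 25002)) = sqrt(-182/3 + (-19703 - 25002)) = sqrt(-182/3 - 44705) = sqrt(-134297/3) = I*sqrt(402891)/3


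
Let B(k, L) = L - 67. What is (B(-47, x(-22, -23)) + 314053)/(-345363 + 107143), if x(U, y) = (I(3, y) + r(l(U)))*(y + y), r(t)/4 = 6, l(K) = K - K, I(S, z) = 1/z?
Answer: -78221/59555 ≈ -1.3134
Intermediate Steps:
l(K) = 0
r(t) = 24 (r(t) = 4*6 = 24)
x(U, y) = 2*y*(24 + 1/y) (x(U, y) = (1/y + 24)*(y + y) = (24 + 1/y)*(2*y) = 2*y*(24 + 1/y))
B(k, L) = -67 + L
(B(-47, x(-22, -23)) + 314053)/(-345363 + 107143) = ((-67 + (2 + 48*(-23))) + 314053)/(-345363 + 107143) = ((-67 + (2 - 1104)) + 314053)/(-238220) = ((-67 - 1102) + 314053)*(-1/238220) = (-1169 + 314053)*(-1/238220) = 312884*(-1/238220) = -78221/59555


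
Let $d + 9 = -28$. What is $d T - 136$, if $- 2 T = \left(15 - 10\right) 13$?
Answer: $\frac{2133}{2} \approx 1066.5$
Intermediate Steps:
$d = -37$ ($d = -9 - 28 = -37$)
$T = - \frac{65}{2}$ ($T = - \frac{\left(15 - 10\right) 13}{2} = - \frac{5 \cdot 13}{2} = \left(- \frac{1}{2}\right) 65 = - \frac{65}{2} \approx -32.5$)
$d T - 136 = \left(-37\right) \left(- \frac{65}{2}\right) - 136 = \frac{2405}{2} - 136 = \frac{2133}{2}$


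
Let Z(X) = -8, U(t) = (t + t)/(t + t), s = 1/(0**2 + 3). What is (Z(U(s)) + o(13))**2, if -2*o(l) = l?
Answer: 841/4 ≈ 210.25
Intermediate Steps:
o(l) = -l/2
s = 1/3 (s = 1/(0 + 3) = 1/3 ≈ 0.33333)
U(t) = 1 (U(t) = (2*t)/((2*t)) = (2*t)*(1/(2*t)) = 1)
(Z(U(s)) + o(13))**2 = (-8 - 1/2*13)**2 = (-8 - 13/2)**2 = (-29/2)**2 = 841/4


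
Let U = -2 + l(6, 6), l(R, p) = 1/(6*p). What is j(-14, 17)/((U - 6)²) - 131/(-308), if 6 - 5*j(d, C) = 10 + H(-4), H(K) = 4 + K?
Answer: 7479289/18121180 ≈ 0.41274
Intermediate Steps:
l(R, p) = 1/(6*p)
j(d, C) = -⅘ (j(d, C) = 6/5 - (10 + (4 - 4))/5 = 6/5 - (10 + 0)/5 = 6/5 - ⅕*10 = 6/5 - 2 = -⅘)
U = -71/36 (U = -2 + (⅙)/6 = -2 + (⅙)*(⅙) = -2 + 1/36 = -71/36 ≈ -1.9722)
j(-14, 17)/((U - 6)²) - 131/(-308) = -4/(5*(-71/36 - 6)²) - 131/(-308) = -4/(5*((-287/36)²)) - 131*(-1/308) = -4/(5*82369/1296) + 131/308 = -⅘*1296/82369 + 131/308 = -5184/411845 + 131/308 = 7479289/18121180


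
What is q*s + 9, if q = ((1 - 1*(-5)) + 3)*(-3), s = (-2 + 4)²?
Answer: -99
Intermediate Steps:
s = 4 (s = 2² = 4)
q = -27 (q = ((1 + 5) + 3)*(-3) = (6 + 3)*(-3) = 9*(-3) = -27)
q*s + 9 = -27*4 + 9 = -108 + 9 = -99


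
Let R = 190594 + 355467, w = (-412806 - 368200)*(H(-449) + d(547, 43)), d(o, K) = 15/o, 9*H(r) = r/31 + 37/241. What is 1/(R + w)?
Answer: 36779733/65034254056687 ≈ 5.6554e-7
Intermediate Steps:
H(r) = 37/2169 + r/279 (H(r) = (r/31 + 37/241)/9 = (37/241 + r/31)/9 = 37/2169 + r/279)
w = 44950276274974/36779733 (w = (-412806 - 368200)*((37/2169 + (1/279)*(-449)) + 15/547) = -781006*((37/2169 - 449/279) + 15*(1/547)) = -781006*(-107062/67239 + 15/547) = -781006*(-57554329/36779733) = 44950276274974/36779733 ≈ 1.2221e+6)
R = 546061
1/(R + w) = 1/(546061 + 44950276274974/36779733) = 1/(65034254056687/36779733) = 36779733/65034254056687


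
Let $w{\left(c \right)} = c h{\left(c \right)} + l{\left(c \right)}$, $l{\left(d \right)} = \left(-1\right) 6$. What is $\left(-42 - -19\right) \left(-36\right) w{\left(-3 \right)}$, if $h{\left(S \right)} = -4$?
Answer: $4968$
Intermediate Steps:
$l{\left(d \right)} = -6$
$w{\left(c \right)} = -6 - 4 c$ ($w{\left(c \right)} = c \left(-4\right) - 6 = - 4 c - 6 = -6 - 4 c$)
$\left(-42 - -19\right) \left(-36\right) w{\left(-3 \right)} = \left(-42 - -19\right) \left(-36\right) \left(-6 - -12\right) = \left(-42 + 19\right) \left(-36\right) \left(-6 + 12\right) = \left(-23\right) \left(-36\right) 6 = 828 \cdot 6 = 4968$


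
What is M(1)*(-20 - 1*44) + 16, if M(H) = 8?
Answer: -496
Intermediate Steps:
M(1)*(-20 - 1*44) + 16 = 8*(-20 - 1*44) + 16 = 8*(-20 - 44) + 16 = 8*(-64) + 16 = -512 + 16 = -496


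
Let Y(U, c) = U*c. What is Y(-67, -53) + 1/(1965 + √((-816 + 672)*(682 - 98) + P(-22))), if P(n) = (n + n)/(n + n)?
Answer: 2801966657/789064 - 11*I*√695/3945320 ≈ 3551.0 - 7.3503e-5*I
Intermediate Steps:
P(n) = 1 (P(n) = (2*n)/((2*n)) = (2*n)*(1/(2*n)) = 1)
Y(-67, -53) + 1/(1965 + √((-816 + 672)*(682 - 98) + P(-22))) = -67*(-53) + 1/(1965 + √((-816 + 672)*(682 - 98) + 1)) = 3551 + 1/(1965 + √(-144*584 + 1)) = 3551 + 1/(1965 + √(-84096 + 1)) = 3551 + 1/(1965 + √(-84095)) = 3551 + 1/(1965 + 11*I*√695)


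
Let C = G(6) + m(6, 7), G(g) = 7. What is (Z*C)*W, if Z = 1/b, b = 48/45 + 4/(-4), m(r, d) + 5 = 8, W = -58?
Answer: -8700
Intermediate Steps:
m(r, d) = 3 (m(r, d) = -5 + 8 = 3)
b = 1/15 (b = 48*(1/45) + 4*(-¼) = 16/15 - 1 = 1/15 ≈ 0.066667)
C = 10 (C = 7 + 3 = 10)
Z = 15 (Z = 1/(1/15) = 15)
(Z*C)*W = (15*10)*(-58) = 150*(-58) = -8700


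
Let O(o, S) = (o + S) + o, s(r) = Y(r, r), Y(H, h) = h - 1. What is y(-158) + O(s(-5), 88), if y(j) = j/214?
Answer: 8053/107 ≈ 75.262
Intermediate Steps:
Y(H, h) = -1 + h
y(j) = j/214 (y(j) = j*(1/214) = j/214)
s(r) = -1 + r
O(o, S) = S + 2*o (O(o, S) = (S + o) + o = S + 2*o)
y(-158) + O(s(-5), 88) = (1/214)*(-158) + (88 + 2*(-1 - 5)) = -79/107 + (88 + 2*(-6)) = -79/107 + (88 - 12) = -79/107 + 76 = 8053/107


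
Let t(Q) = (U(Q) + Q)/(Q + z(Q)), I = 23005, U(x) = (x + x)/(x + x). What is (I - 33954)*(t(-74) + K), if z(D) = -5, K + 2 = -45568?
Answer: 39415929193/79 ≈ 4.9894e+8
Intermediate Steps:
K = -45570 (K = -2 - 45568 = -45570)
U(x) = 1 (U(x) = (2*x)/((2*x)) = (2*x)*(1/(2*x)) = 1)
t(Q) = (1 + Q)/(-5 + Q) (t(Q) = (1 + Q)/(Q - 5) = (1 + Q)/(-5 + Q))
(I - 33954)*(t(-74) + K) = (23005 - 33954)*((1 - 74)/(-5 - 74) - 45570) = -10949*(-73/(-79) - 45570) = -10949*(-1/79*(-73) - 45570) = -10949*(73/79 - 45570) = -10949*(-3599957/79) = 39415929193/79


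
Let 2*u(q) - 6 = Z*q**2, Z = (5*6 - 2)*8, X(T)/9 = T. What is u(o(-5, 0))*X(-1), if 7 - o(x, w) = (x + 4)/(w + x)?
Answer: -1165923/25 ≈ -46637.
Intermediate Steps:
X(T) = 9*T
o(x, w) = 7 - (4 + x)/(w + x) (o(x, w) = 7 - (x + 4)/(w + x) = 7 - (4 + x)/(w + x))
Z = 224 (Z = (30 - 2)*8 = 28*8 = 224)
u(q) = 3 + 112*q**2 (u(q) = 3 + (224*q**2)/2 = 3 + 112*q**2)
u(o(-5, 0))*X(-1) = (3 + 112*((-4 + 6*(-5) + 7*0)/(0 - 5))**2)*(9*(-1)) = (3 + 112*((-4 - 30 + 0)/(-5))**2)*(-9) = (3 + 112*(-1/5*(-34))**2)*(-9) = (3 + 112*(34/5)**2)*(-9) = (3 + 112*(1156/25))*(-9) = (3 + 129472/25)*(-9) = (129547/25)*(-9) = -1165923/25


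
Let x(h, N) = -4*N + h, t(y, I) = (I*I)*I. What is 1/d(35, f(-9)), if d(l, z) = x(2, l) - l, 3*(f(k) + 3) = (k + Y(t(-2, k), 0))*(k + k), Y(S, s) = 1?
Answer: -1/173 ≈ -0.0057803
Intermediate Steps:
t(y, I) = I³ (t(y, I) = I²*I = I³)
x(h, N) = h - 4*N
f(k) = -3 + 2*k*(1 + k)/3 (f(k) = -3 + ((k + 1)*(k + k))/3 = -3 + ((1 + k)*(2*k))/3 = -3 + (2*k*(1 + k))/3 = -3 + 2*k*(1 + k)/3)
d(l, z) = 2 - 5*l (d(l, z) = (2 - 4*l) - l = 2 - 5*l)
1/d(35, f(-9)) = 1/(2 - 5*35) = 1/(2 - 175) = 1/(-173) = -1/173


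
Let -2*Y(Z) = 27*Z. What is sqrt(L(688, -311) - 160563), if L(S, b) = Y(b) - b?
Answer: I*sqrt(624214)/2 ≈ 395.04*I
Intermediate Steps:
Y(Z) = -27*Z/2
L(S, b) = -29*b/2 (L(S, b) = -27*b/2 - b = -29*b/2)
sqrt(L(688, -311) - 160563) = sqrt(-29/2*(-311) - 160563) = sqrt(9019/2 - 160563) = sqrt(-312107/2) = I*sqrt(624214)/2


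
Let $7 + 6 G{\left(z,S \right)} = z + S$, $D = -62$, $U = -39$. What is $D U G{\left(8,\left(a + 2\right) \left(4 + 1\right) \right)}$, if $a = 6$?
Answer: $16523$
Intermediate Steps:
$G{\left(z,S \right)} = - \frac{7}{6} + \frac{S}{6} + \frac{z}{6}$ ($G{\left(z,S \right)} = - \frac{7}{6} + \frac{z + S}{6} = - \frac{7}{6} + \frac{S + z}{6} = - \frac{7}{6} + \left(\frac{S}{6} + \frac{z}{6}\right) = - \frac{7}{6} + \frac{S}{6} + \frac{z}{6}$)
$D U G{\left(8,\left(a + 2\right) \left(4 + 1\right) \right)} = \left(-62\right) \left(-39\right) \left(- \frac{7}{6} + \frac{\left(6 + 2\right) \left(4 + 1\right)}{6} + \frac{1}{6} \cdot 8\right) = 2418 \left(- \frac{7}{6} + \frac{8 \cdot 5}{6} + \frac{4}{3}\right) = 2418 \left(- \frac{7}{6} + \frac{1}{6} \cdot 40 + \frac{4}{3}\right) = 2418 \left(- \frac{7}{6} + \frac{20}{3} + \frac{4}{3}\right) = 2418 \cdot \frac{41}{6} = 16523$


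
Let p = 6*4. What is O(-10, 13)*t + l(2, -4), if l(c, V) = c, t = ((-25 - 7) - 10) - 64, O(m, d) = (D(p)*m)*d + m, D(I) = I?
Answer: 331782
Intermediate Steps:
p = 24
O(m, d) = m + 24*d*m (O(m, d) = (24*m)*d + m = 24*d*m + m = m + 24*d*m)
t = -106 (t = (-32 - 10) - 64 = -42 - 64 = -106)
O(-10, 13)*t + l(2, -4) = -10*(1 + 24*13)*(-106) + 2 = -10*(1 + 312)*(-106) + 2 = -10*313*(-106) + 2 = -3130*(-106) + 2 = 331780 + 2 = 331782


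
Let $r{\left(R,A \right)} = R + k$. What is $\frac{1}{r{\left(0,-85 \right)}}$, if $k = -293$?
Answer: $- \frac{1}{293} \approx -0.003413$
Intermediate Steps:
$r{\left(R,A \right)} = -293 + R$ ($r{\left(R,A \right)} = R - 293 = -293 + R$)
$\frac{1}{r{\left(0,-85 \right)}} = \frac{1}{-293 + 0} = \frac{1}{-293} = - \frac{1}{293}$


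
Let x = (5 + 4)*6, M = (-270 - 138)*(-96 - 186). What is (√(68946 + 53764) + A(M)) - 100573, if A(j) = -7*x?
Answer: -100951 + √122710 ≈ -1.0060e+5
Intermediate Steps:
M = 115056 (M = -408*(-282) = 115056)
x = 54 (x = 9*6 = 54)
A(j) = -378 (A(j) = -7*54 = -378)
(√(68946 + 53764) + A(M)) - 100573 = (√(68946 + 53764) - 378) - 100573 = (√122710 - 378) - 100573 = (-378 + √122710) - 100573 = -100951 + √122710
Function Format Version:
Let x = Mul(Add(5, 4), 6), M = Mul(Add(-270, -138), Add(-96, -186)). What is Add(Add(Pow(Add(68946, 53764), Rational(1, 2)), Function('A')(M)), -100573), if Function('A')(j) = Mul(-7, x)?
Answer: Add(-100951, Pow(122710, Rational(1, 2))) ≈ -1.0060e+5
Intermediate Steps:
M = 115056 (M = Mul(-408, -282) = 115056)
x = 54 (x = Mul(9, 6) = 54)
Function('A')(j) = -378 (Function('A')(j) = Mul(-7, 54) = -378)
Add(Add(Pow(Add(68946, 53764), Rational(1, 2)), Function('A')(M)), -100573) = Add(Add(Pow(Add(68946, 53764), Rational(1, 2)), -378), -100573) = Add(Add(Pow(122710, Rational(1, 2)), -378), -100573) = Add(Add(-378, Pow(122710, Rational(1, 2))), -100573) = Add(-100951, Pow(122710, Rational(1, 2)))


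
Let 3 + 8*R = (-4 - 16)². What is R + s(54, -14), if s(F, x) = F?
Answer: 829/8 ≈ 103.63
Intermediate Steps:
R = 397/8 (R = -3/8 + (-4 - 16)²/8 = -3/8 + (⅛)*(-20)² = -3/8 + (⅛)*400 = -3/8 + 50 = 397/8 ≈ 49.625)
R + s(54, -14) = 397/8 + 54 = 829/8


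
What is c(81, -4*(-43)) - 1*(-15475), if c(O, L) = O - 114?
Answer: 15442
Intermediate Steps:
c(O, L) = -114 + O
c(81, -4*(-43)) - 1*(-15475) = (-114 + 81) - 1*(-15475) = -33 + 15475 = 15442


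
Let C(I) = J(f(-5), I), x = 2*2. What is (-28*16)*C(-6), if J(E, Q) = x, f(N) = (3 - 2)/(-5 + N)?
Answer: -1792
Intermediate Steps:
f(N) = 1/(-5 + N)
x = 4
J(E, Q) = 4
C(I) = 4
(-28*16)*C(-6) = -28*16*4 = -448*4 = -1792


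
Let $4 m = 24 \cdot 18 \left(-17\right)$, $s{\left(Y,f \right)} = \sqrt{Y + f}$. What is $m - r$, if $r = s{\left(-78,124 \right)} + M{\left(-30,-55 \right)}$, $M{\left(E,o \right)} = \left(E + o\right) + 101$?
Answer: $-1852 - \sqrt{46} \approx -1858.8$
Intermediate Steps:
$M{\left(E,o \right)} = 101 + E + o$
$m = -1836$ ($m = \frac{24 \cdot 18 \left(-17\right)}{4} = \frac{432 \left(-17\right)}{4} = \frac{1}{4} \left(-7344\right) = -1836$)
$r = 16 + \sqrt{46}$ ($r = \sqrt{-78 + 124} - -16 = \sqrt{46} + 16 = 16 + \sqrt{46} \approx 22.782$)
$m - r = -1836 - \left(16 + \sqrt{46}\right) = -1852 - \sqrt{46}$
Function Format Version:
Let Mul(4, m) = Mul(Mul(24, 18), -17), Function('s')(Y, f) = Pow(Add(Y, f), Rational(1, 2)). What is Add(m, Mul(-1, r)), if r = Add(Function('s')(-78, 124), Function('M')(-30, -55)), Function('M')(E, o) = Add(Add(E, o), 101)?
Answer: Add(-1852, Mul(-1, Pow(46, Rational(1, 2)))) ≈ -1858.8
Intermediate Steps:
Function('M')(E, o) = Add(101, E, o)
m = -1836 (m = Mul(Rational(1, 4), Mul(Mul(24, 18), -17)) = Mul(Rational(1, 4), Mul(432, -17)) = Mul(Rational(1, 4), -7344) = -1836)
r = Add(16, Pow(46, Rational(1, 2))) (r = Add(Pow(Add(-78, 124), Rational(1, 2)), Add(101, -30, -55)) = Add(Pow(46, Rational(1, 2)), 16) = Add(16, Pow(46, Rational(1, 2))) ≈ 22.782)
Add(m, Mul(-1, r)) = Add(-1836, Mul(-1, Add(16, Pow(46, Rational(1, 2))))) = Add(-1836, Add(-16, Mul(-1, Pow(46, Rational(1, 2))))) = Add(-1852, Mul(-1, Pow(46, Rational(1, 2))))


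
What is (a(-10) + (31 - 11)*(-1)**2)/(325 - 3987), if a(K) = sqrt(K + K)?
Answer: -10/1831 - I*sqrt(5)/1831 ≈ -0.0054615 - 0.0012212*I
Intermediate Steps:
a(K) = sqrt(2)*sqrt(K) (a(K) = sqrt(2*K) = sqrt(2)*sqrt(K))
(a(-10) + (31 - 11)*(-1)**2)/(325 - 3987) = (sqrt(2)*sqrt(-10) + (31 - 11)*(-1)**2)/(325 - 3987) = (sqrt(2)*(I*sqrt(10)) + 20*1)/(-3662) = (2*I*sqrt(5) + 20)*(-1/3662) = (20 + 2*I*sqrt(5))*(-1/3662) = -10/1831 - I*sqrt(5)/1831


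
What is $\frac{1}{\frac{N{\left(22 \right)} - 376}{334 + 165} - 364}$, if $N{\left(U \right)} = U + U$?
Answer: $- \frac{499}{181968} \approx -0.0027422$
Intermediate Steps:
$N{\left(U \right)} = 2 U$
$\frac{1}{\frac{N{\left(22 \right)} - 376}{334 + 165} - 364} = \frac{1}{\frac{2 \cdot 22 - 376}{334 + 165} - 364} = \frac{1}{\frac{44 - 376}{499} - 364} = \frac{1}{\left(-332\right) \frac{1}{499} - 364} = \frac{1}{- \frac{332}{499} - 364} = \frac{1}{- \frac{181968}{499}} = - \frac{499}{181968}$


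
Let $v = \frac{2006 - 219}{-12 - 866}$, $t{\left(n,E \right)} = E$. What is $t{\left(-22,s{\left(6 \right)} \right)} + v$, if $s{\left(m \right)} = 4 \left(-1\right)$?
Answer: $- \frac{5299}{878} \approx -6.0353$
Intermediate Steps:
$s{\left(m \right)} = -4$
$v = - \frac{1787}{878}$ ($v = \frac{1787}{-878} = 1787 \left(- \frac{1}{878}\right) = - \frac{1787}{878} \approx -2.0353$)
$t{\left(-22,s{\left(6 \right)} \right)} + v = -4 - \frac{1787}{878} = - \frac{5299}{878}$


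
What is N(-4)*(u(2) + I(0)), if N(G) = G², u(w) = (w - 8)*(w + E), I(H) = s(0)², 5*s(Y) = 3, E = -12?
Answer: 24144/25 ≈ 965.76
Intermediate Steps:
s(Y) = ⅗ (s(Y) = (⅕)*3 = ⅗)
I(H) = 9/25 (I(H) = (⅗)² = 9/25)
u(w) = (-12 + w)*(-8 + w) (u(w) = (w - 8)*(w - 12) = (-8 + w)*(-12 + w) = (-12 + w)*(-8 + w))
N(-4)*(u(2) + I(0)) = (-4)²*((96 + 2² - 20*2) + 9/25) = 16*((96 + 4 - 40) + 9/25) = 16*(60 + 9/25) = 16*(1509/25) = 24144/25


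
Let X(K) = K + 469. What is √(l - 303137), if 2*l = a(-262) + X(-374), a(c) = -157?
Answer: 8*I*√4737 ≈ 550.61*I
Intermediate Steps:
X(K) = 469 + K
l = -31 (l = (-157 + (469 - 374))/2 = (-157 + 95)/2 = (½)*(-62) = -31)
√(l - 303137) = √(-31 - 303137) = √(-303168) = 8*I*√4737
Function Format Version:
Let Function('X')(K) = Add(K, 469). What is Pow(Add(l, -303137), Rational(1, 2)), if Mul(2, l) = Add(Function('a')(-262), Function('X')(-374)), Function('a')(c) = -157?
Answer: Mul(8, I, Pow(4737, Rational(1, 2))) ≈ Mul(550.61, I)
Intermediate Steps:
Function('X')(K) = Add(469, K)
l = -31 (l = Mul(Rational(1, 2), Add(-157, Add(469, -374))) = Mul(Rational(1, 2), Add(-157, 95)) = Mul(Rational(1, 2), -62) = -31)
Pow(Add(l, -303137), Rational(1, 2)) = Pow(Add(-31, -303137), Rational(1, 2)) = Pow(-303168, Rational(1, 2)) = Mul(8, I, Pow(4737, Rational(1, 2)))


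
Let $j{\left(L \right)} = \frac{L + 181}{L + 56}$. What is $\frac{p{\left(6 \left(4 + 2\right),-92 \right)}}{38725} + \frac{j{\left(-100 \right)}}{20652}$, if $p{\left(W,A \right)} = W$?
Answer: $\frac{9858681}{11729647600} \approx 0.00084049$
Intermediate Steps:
$j{\left(L \right)} = \frac{181 + L}{56 + L}$
$\frac{p{\left(6 \left(4 + 2\right),-92 \right)}}{38725} + \frac{j{\left(-100 \right)}}{20652} = \frac{6 \left(4 + 2\right)}{38725} + \frac{\frac{1}{56 - 100} \left(181 - 100\right)}{20652} = 6 \cdot 6 \cdot \frac{1}{38725} + \frac{1}{-44} \cdot 81 \cdot \frac{1}{20652} = 36 \cdot \frac{1}{38725} + \left(- \frac{1}{44}\right) 81 \cdot \frac{1}{20652} = \frac{36}{38725} - \frac{27}{302896} = \frac{9858681}{11729647600}$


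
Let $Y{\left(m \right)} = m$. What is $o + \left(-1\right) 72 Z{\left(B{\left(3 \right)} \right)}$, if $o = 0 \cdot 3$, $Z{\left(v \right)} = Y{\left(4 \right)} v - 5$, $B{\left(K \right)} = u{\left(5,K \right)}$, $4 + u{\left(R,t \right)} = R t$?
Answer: $-2808$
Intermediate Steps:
$u{\left(R,t \right)} = -4 + R t$
$B{\left(K \right)} = -4 + 5 K$
$Z{\left(v \right)} = -5 + 4 v$ ($Z{\left(v \right)} = 4 v - 5 = -5 + 4 v$)
$o = 0$
$o + \left(-1\right) 72 Z{\left(B{\left(3 \right)} \right)} = 0 + \left(-1\right) 72 \left(-5 + 4 \left(-4 + 5 \cdot 3\right)\right) = 0 - 72 \left(-5 + 4 \left(-4 + 15\right)\right) = 0 - 72 \left(-5 + 4 \cdot 11\right) = 0 - 72 \left(-5 + 44\right) = 0 - 2808 = -2808$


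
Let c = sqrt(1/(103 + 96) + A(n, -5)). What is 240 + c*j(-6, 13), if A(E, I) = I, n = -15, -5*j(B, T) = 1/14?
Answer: 240 - I*sqrt(197806)/13930 ≈ 240.0 - 0.031928*I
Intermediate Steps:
j(B, T) = -1/70 (j(B, T) = -1/5/14 = -1/5*1/14 = -1/70)
c = I*sqrt(197806)/199 (c = sqrt(1/(103 + 96) - 5) = sqrt(1/199 - 5) = sqrt(-994/199) = I*sqrt(197806)/199 ≈ 2.2349*I)
240 + c*j(-6, 13) = 240 + (I*sqrt(197806)/199)*(-1/70) = 240 - I*sqrt(197806)/13930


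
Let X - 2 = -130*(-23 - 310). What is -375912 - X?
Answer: -419204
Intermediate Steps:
X = 43292 (X = 2 - 130*(-23 - 310) = 2 - 130*(-333) = 2 + 43290 = 43292)
-375912 - X = -375912 - 1*43292 = -375912 - 43292 = -419204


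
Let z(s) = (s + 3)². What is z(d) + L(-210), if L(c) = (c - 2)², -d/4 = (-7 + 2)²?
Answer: 54353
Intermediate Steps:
d = -100 (d = -4*(-7 + 2)² = -4*(-5)² = -4*25 = -100)
L(c) = (-2 + c)²
z(s) = (3 + s)²
z(d) + L(-210) = (3 - 100)² + (-2 - 210)² = (-97)² + (-212)² = 9409 + 44944 = 54353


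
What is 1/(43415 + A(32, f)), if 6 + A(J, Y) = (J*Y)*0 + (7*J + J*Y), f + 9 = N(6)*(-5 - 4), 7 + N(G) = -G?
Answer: 1/47089 ≈ 2.1236e-5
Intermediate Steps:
N(G) = -7 - G
f = 108 (f = -9 + (-7 - 1*6)*(-5 - 4) = -9 + (-7 - 6)*(-9) = -9 - 13*(-9) = -9 + 117 = 108)
A(J, Y) = -6 + 7*J + J*Y (A(J, Y) = -6 + ((J*Y)*0 + (7*J + J*Y)) = -6 + (0 + (7*J + J*Y)) = -6 + (7*J + J*Y) = -6 + 7*J + J*Y)
1/(43415 + A(32, f)) = 1/(43415 + (-6 + 7*32 + 32*108)) = 1/(43415 + (-6 + 224 + 3456)) = 1/(43415 + 3674) = 1/47089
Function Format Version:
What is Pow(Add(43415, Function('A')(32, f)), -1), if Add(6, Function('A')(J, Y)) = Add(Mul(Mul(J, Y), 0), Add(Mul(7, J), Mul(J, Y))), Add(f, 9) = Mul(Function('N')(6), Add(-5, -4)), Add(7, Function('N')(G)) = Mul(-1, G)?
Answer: Rational(1, 47089) ≈ 2.1236e-5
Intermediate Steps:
Function('N')(G) = Add(-7, Mul(-1, G))
f = 108 (f = Add(-9, Mul(Add(-7, Mul(-1, 6)), Add(-5, -4))) = Add(-9, Mul(Add(-7, -6), -9)) = Add(-9, Mul(-13, -9)) = Add(-9, 117) = 108)
Function('A')(J, Y) = Add(-6, Mul(7, J), Mul(J, Y)) (Function('A')(J, Y) = Add(-6, Add(Mul(Mul(J, Y), 0), Add(Mul(7, J), Mul(J, Y)))) = Add(-6, Add(0, Add(Mul(7, J), Mul(J, Y)))) = Add(-6, Add(Mul(7, J), Mul(J, Y))) = Add(-6, Mul(7, J), Mul(J, Y)))
Pow(Add(43415, Function('A')(32, f)), -1) = Pow(Add(43415, Add(-6, Mul(7, 32), Mul(32, 108))), -1) = Pow(Add(43415, Add(-6, 224, 3456)), -1) = Pow(Add(43415, 3674), -1) = Pow(47089, -1) = Rational(1, 47089)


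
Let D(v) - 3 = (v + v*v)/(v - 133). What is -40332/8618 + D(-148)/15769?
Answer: -89447454891/19093562501 ≈ -4.6847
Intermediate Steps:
D(v) = 3 + (v + v²)/(-133 + v) (D(v) = 3 + (v + v*v)/(v - 133) = 3 + (v + v²)/(-133 + v))
-40332/8618 + D(-148)/15769 = -40332/8618 + ((-399 + (-148)² + 4*(-148))/(-133 - 148))/15769 = -40332*1/8618 + ((-399 + 21904 - 592)/(-281))*(1/15769) = -20166/4309 - 1/281*20913*(1/15769) = -20166/4309 - 20913/281*1/15769 = -20166/4309 - 20913/4431089 = -89447454891/19093562501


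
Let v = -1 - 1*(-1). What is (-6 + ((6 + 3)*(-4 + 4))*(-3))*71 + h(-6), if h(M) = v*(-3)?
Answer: -426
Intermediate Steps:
v = 0 (v = -1 + 1 = 0)
h(M) = 0 (h(M) = 0*(-3) = 0)
(-6 + ((6 + 3)*(-4 + 4))*(-3))*71 + h(-6) = (-6 + ((6 + 3)*(-4 + 4))*(-3))*71 + 0 = (-6 + (9*0)*(-3))*71 + 0 = (-6 + 0*(-3))*71 + 0 = (-6 + 0)*71 + 0 = -6*71 + 0 = -426 + 0 = -426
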